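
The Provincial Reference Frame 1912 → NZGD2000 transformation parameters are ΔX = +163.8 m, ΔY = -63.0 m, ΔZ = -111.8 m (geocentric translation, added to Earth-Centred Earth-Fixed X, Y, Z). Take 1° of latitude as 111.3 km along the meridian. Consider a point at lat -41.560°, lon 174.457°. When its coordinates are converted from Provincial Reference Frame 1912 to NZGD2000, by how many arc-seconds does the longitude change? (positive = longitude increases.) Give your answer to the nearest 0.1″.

sin φ = -0.663404, cos φ = 0.748261, sin λ = 0.096593, cos λ = -0.995324.
East component: ΔE = −sin λ·ΔX + cos λ·ΔY = −(0.096593)(163.8) + (-0.995324)(-63.0) = 46.88 m.
1° of latitude spans 111300 m; at latitude φ, 1° of longitude spans that × cos φ = 83281.5 m, so Δλ = 46.88 / 83281.5 × 3600 = 2.027″.

Δλ = 2.0″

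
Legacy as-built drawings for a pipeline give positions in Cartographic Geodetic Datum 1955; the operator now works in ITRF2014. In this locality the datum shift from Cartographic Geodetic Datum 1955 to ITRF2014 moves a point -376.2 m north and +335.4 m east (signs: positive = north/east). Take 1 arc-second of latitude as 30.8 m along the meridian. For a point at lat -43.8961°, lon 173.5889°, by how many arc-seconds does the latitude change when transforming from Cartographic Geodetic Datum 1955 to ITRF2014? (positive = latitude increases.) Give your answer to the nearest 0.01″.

1″ of latitude = 30.80 m, so Δφ = -376.2 / 30.80 = -12.214″.

Δφ = -12.21″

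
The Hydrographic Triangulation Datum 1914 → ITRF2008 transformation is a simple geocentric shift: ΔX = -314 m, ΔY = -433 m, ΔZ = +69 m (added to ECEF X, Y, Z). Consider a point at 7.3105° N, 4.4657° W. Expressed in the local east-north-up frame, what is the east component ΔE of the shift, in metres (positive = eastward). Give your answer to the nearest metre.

ΔE = -456 m

The local east axis at (φ, λ) is (−sin λ, cos λ, 0), so ΔE = −sin(-4.4657°)·(-314) + cos(-4.4657°)·(-433) = -456.13 m.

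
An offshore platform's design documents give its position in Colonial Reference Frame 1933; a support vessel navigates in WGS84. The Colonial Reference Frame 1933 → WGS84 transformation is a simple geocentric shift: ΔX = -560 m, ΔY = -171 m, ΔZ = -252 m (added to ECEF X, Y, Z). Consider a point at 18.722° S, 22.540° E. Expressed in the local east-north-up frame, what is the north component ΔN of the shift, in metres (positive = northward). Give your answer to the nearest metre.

At φ = -18.722°, λ = 22.540°: sin φ = -0.320977, cos φ = 0.947087, sin λ = 0.383328, cos λ = 0.923612.
ΔN = −sin φ cos λ·ΔX − sin φ sin λ·ΔY + cos φ·ΔZ = −(-0.320977)(0.923612)(-560) − (-0.320977)(0.383328)(-171) + (0.947087)(-252) = -425.72 m.

ΔN = -426 m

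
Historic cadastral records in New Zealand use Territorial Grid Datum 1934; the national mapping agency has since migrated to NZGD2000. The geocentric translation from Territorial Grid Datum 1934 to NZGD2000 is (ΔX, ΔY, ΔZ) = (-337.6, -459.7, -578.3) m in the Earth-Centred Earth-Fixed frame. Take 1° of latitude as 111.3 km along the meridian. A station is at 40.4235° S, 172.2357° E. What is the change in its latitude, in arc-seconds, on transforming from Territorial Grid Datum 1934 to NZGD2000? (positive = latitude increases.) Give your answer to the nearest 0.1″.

Δφ = -8.5″

sin φ = -0.648432, cos φ = 0.761272, sin λ = 0.135098, cos λ = -0.990832.
North component: ΔN = −sin φ cos λ·ΔX − sin φ sin λ·ΔY + cos φ·ΔZ = −(-0.648432)(-0.990832)(-337.6) − (-0.648432)(0.135098)(-459.7) + (0.761272)(-578.3) = -263.61 m.
1° of latitude spans 111300 m, so Δφ = -263.61 / 111300 × 3600 = -8.526″.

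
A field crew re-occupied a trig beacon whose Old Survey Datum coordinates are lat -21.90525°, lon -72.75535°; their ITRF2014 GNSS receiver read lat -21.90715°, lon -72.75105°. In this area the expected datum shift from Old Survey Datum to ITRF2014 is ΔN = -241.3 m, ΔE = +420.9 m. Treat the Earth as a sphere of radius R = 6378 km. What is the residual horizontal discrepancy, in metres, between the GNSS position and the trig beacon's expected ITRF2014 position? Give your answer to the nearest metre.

38 m

Observed coordinate differences: Δφ = -0.00190°, Δλ = +0.00430°.
Converting to metres (1° lat = 111317 m, cos φ = 0.927802): observed ΔN = -211.5 m, observed ΔE = 444.1 m.
Subtracting the expected shift leaves a residual of -211.5 − (-241.3) = 29.8 m north and 444.1 − (420.9) = 23.2 m east.
Residual distance = √(29.8² + 23.2²) = 37.8 m.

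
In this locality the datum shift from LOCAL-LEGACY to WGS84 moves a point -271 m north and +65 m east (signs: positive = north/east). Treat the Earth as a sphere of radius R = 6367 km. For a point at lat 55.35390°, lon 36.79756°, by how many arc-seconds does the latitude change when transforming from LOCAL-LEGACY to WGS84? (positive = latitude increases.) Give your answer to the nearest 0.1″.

On a sphere of radius R, 1 rad of latitude = R, so Δφ = ΔN / R = -271.0 / 6367000 = -4.2563e-05 rad = -8.779″.

Δφ = -8.8″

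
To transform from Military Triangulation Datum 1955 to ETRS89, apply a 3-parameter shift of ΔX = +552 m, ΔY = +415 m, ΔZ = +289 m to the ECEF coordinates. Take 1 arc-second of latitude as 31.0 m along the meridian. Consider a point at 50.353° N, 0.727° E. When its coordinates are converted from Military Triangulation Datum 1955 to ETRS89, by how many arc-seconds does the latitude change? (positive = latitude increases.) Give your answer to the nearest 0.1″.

sin φ = 0.769990, cos φ = 0.638056, sin λ = 0.012688, cos λ = 0.999920.
North component: ΔN = −sin φ cos λ·ΔX − sin φ sin λ·ΔY + cos φ·ΔZ = −(0.769990)(0.999920)(552) − (0.769990)(0.012688)(415) + (0.638056)(289) = -244.66 m.
1° of latitude spans 3600 × 31.00 = 111600 m, so Δφ = -244.66 / 111600 × 3600 = -7.892″.

Δφ = -7.9″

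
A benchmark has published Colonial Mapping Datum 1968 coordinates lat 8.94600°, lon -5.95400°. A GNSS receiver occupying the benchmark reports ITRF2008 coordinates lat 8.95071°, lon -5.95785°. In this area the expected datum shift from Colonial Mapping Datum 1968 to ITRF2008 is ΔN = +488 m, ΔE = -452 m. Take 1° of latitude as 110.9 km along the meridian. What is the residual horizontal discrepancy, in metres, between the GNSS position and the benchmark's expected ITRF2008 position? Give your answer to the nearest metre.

Observed coordinate differences: Δφ = +0.00471°, Δλ = -0.00385°.
Converting to metres (1° lat = 110900 m, cos φ = 0.987835): observed ΔN = 522.3 m, observed ΔE = -421.8 m.
Subtracting the expected shift leaves a residual of 522.3 − (488) = 34.3 m north and -421.8 − (-452) = 30.2 m east.
Residual distance = √(34.3² + 30.2²) = 45.7 m.

46 m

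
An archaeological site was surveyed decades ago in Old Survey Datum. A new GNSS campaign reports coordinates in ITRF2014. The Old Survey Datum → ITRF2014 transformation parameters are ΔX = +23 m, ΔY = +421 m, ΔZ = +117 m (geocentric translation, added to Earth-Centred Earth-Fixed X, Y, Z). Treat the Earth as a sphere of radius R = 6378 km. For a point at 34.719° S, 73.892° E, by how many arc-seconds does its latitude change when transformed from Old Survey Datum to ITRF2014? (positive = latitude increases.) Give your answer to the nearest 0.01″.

sin φ = -0.569552, cos φ = 0.821955, sin λ = 0.960740, cos λ = 0.277449.
North component: ΔN = −sin φ cos λ·ΔX − sin φ sin λ·ΔY + cos φ·ΔZ = −(-0.569552)(0.277449)(23) − (-0.569552)(0.960740)(421) + (0.821955)(117) = 330.17 m.
1° of latitude spans πR/180 = 111317 m, so Δφ = 330.17 / 111317 × 3600 = 10.678″.

Δφ = 10.68″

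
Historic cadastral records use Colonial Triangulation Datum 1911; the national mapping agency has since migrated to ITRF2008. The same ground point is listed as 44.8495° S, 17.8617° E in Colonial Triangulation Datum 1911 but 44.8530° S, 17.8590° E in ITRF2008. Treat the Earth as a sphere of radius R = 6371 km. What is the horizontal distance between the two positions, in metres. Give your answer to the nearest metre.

Δφ = -44.8530° − -44.8495° = -0.0035°; Δλ = 17.8590° − 17.8617° = -0.0027°.
1° along a meridian = πR/180 = 111195 m.
ΔN = Δφ × 111195 = -389.2 m; ΔE = Δλ × 111195 × cos(-44.8495°) = -0.0027 × 111195 × 0.708962 = -212.8 m.
Distance = √(ΔE² + ΔN²) = √((-212.8)² + (-389.2)²) = 443.6 m.

444 m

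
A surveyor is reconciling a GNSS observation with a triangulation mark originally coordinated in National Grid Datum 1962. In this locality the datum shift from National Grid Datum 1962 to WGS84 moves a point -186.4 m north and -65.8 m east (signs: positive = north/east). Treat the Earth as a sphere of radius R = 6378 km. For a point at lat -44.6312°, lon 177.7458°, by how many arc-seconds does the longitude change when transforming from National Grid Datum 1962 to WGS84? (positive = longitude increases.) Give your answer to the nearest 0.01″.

At latitude -44.6312°, cos φ = 0.711644.
One radian of longitude at latitude φ spans R cos φ, so Δλ = ΔE / (R cos φ) = -65.8 / (6378000 × 0.711644) = -1.4497e-05 rad = -2.990″.

Δλ = -2.99″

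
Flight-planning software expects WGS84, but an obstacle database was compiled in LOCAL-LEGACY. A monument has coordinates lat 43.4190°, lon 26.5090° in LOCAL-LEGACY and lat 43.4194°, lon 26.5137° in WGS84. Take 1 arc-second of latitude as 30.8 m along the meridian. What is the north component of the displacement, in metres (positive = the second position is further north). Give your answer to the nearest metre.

Δφ = 43.4194° − 43.4190° = +0.0004°; Δλ = 26.5137° − 26.5090° = +0.0047°.
1° of latitude = 3600 × 30.80 = 110880 m.
ΔN = Δφ × 110880 = 44.4 m; ΔE = Δλ × 110880 × cos(43.4190°) = +0.0047 × 110880 × 0.726347 = 378.5 m.

ΔN = 44 m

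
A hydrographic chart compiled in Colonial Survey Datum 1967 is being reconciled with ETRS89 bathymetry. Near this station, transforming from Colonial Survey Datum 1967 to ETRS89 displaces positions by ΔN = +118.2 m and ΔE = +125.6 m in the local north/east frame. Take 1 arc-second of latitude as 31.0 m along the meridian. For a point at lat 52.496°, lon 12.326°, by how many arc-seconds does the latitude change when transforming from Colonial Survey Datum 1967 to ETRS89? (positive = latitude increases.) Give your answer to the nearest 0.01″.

Δφ = 3.81″

1″ of latitude = 31.00 m, so Δφ = 118.2 / 31.00 = 3.813″.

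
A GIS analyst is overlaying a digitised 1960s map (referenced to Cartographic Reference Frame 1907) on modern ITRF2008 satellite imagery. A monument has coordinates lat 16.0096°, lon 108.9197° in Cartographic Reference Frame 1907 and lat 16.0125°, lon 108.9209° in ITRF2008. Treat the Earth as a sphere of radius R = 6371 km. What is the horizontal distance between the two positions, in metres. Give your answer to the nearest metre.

Δφ = 16.0125° − 16.0096° = +0.0029°; Δλ = 108.9209° − 108.9197° = +0.0012°.
1° along a meridian = πR/180 = 111195 m.
ΔN = Δφ × 111195 = 322.5 m; ΔE = Δλ × 111195 × cos(16.0096°) = +0.0012 × 111195 × 0.961215 = 128.3 m.
Distance = √(ΔE² + ΔN²) = √(128.3² + 322.5²) = 347.0 m.

347 m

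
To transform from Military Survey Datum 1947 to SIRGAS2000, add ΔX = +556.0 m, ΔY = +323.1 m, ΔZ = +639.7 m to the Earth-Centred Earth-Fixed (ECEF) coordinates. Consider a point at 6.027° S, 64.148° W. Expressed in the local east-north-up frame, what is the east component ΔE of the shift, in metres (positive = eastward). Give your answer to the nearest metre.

ΔE = 641 m

The local east axis at (φ, λ) is (−sin λ, cos λ, 0), so ΔE = −sin(-64.148°)·556.0 + cos(-64.148°)·323.1 = 641.24 m.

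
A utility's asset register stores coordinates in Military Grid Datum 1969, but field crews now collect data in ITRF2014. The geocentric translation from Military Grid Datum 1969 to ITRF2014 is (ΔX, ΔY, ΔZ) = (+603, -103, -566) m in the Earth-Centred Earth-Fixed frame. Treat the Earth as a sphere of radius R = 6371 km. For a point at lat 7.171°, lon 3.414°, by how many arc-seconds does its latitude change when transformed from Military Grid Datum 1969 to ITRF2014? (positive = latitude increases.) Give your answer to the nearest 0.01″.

Δφ = -20.59″

sin φ = 0.124831, cos φ = 0.992178, sin λ = 0.059550, cos λ = 0.998225.
North component: ΔN = −sin φ cos λ·ΔX − sin φ sin λ·ΔY + cos φ·ΔZ = −(0.124831)(0.998225)(603) − (0.124831)(0.059550)(-103) + (0.992178)(-566) = -635.95 m.
1° of latitude spans πR/180 = 111195 m, so Δφ = -635.95 / 111195 × 3600 = -20.589″.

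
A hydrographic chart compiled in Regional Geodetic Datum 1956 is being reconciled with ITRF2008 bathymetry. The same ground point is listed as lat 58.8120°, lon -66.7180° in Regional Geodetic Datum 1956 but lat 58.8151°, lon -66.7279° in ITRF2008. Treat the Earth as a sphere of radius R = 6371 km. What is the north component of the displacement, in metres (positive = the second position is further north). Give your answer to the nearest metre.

Δφ = 58.8151° − 58.8120° = +0.0031°; Δλ = -66.7279° − -66.7180° = -0.0099°.
1° along a meridian = πR/180 = 111195 m.
ΔN = Δφ × 111195 = 344.7 m; ΔE = Δλ × 111195 × cos(58.8120°) = -0.0099 × 111195 × 0.517848 = -570.1 m.

ΔN = 345 m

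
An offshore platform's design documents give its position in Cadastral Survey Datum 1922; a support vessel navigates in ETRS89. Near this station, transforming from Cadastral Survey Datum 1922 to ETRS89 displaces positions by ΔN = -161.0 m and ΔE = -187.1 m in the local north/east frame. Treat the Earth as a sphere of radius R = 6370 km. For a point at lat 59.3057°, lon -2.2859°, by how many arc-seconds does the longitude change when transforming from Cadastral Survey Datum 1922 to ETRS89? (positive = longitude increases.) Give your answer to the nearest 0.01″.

Δλ = -11.87″

At latitude 59.3057°, cos φ = 0.510457.
One radian of longitude at latitude φ spans R cos φ, so Δλ = ΔE / (R cos φ) = -187.1 / (6370000 × 0.510457) = -5.7541e-05 rad = -11.869″.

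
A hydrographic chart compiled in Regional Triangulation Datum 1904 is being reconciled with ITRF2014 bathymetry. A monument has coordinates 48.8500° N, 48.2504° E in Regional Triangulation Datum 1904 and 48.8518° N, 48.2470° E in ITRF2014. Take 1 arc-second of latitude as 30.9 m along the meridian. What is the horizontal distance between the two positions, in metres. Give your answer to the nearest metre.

319 m

Δφ = 48.8518° − 48.8500° = +0.0018°; Δλ = 48.2470° − 48.2504° = -0.0034°.
1° of latitude = 3600 × 30.90 = 111240 m.
ΔN = Δφ × 111240 = 200.2 m; ΔE = Δλ × 111240 × cos(48.8500°) = -0.0034 × 111240 × 0.658033 = -248.9 m.
Distance = √(ΔE² + ΔN²) = √((-248.9)² + 200.2²) = 319.4 m.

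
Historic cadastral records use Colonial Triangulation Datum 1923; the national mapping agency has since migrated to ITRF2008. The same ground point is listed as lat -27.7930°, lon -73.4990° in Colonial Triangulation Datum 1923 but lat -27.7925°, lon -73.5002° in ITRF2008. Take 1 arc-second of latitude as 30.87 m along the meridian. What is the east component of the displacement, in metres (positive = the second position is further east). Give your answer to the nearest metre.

ΔE = -118 m

Δφ = -27.7925° − -27.7930° = +0.0005°; Δλ = -73.5002° − -73.4990° = -0.0012°.
1° of latitude = 3600 × 30.87 = 111132 m.
ΔN = Δφ × 111132 = 55.6 m; ΔE = Δλ × 111132 × cos(-27.7930°) = -0.0012 × 111132 × 0.884638 = -118.0 m.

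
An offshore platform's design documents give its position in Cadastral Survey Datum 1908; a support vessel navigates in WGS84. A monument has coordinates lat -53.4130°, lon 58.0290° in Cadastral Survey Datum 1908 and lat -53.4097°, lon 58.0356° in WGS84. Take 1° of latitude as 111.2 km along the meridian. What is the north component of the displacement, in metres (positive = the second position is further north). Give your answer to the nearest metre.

Δφ = -53.4097° − -53.4130° = +0.0033°; Δλ = 58.0356° − 58.0290° = +0.0066°.
ΔN = Δφ × 111200 = 367.0 m; ΔE = Δλ × 111200 × cos(-53.4130°) = +0.0066 × 111200 × 0.596043 = 437.4 m.

ΔN = 367 m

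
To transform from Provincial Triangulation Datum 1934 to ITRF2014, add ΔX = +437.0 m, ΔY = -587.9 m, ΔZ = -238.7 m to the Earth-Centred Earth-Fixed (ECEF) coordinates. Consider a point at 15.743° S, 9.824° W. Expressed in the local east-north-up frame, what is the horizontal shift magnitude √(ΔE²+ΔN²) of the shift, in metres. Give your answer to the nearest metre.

512 m

The local east axis at (φ, λ) is (−sin λ, cos λ, 0), so ΔE = −sin(-9.824°)·437.0 + cos(-9.824°)·(-587.9) = -504.72 m.
The local north axis is (−sin φ cos λ, −sin φ sin λ, cos φ), giving ΔN = 116.829 + 27.216 − 229.746 = -85.70 m.
Horizontal magnitude = √(ΔE² + ΔN²) = √((-504.72)² + (-85.70)²) = 511.94 m.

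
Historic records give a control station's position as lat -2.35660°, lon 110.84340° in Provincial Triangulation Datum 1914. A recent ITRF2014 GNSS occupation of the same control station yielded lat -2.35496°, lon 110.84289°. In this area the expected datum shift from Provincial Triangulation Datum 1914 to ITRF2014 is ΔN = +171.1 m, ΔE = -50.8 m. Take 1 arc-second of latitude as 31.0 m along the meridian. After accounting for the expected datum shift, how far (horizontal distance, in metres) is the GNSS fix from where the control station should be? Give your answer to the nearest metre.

13 m

Observed coordinate differences: Δφ = +0.00164°, Δλ = -0.00051°.
Converting to metres (1° lat = 111600 m, cos φ = 0.999154): observed ΔN = 183.0 m, observed ΔE = -56.9 m.
Subtracting the expected shift leaves a residual of 183.0 − (171.1) = 11.9 m north and -56.9 − (-50.8) = -6.1 m east.
Residual distance = √(11.9² + (-6.1)²) = 13.4 m.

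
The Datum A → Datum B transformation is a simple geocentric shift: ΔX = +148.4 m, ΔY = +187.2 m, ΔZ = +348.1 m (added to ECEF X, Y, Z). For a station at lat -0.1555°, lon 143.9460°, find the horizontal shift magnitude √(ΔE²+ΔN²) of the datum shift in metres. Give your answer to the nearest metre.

422 m

At φ = -0.1555°, λ = 143.9460°: sin φ = -0.002714, cos φ = 0.999996, sin λ = 0.588547, cos λ = -0.808463.
ΔE = −sin λ·ΔX + cos λ·ΔY = −(0.588547)·(148.4) + (-0.808463)·(187.2) = -238.68 m.
ΔN = −sin φ cos λ·ΔX − sin φ sin λ·ΔY + cos φ·ΔZ = −(-0.002714)(-0.808463)(148.4) − (-0.002714)(0.588547)(187.2) + (0.999996)(348.1) = 348.07 m.
Horizontal magnitude = √(ΔE² + ΔN²) = √((-238.68)² + 348.07²) = 422.05 m.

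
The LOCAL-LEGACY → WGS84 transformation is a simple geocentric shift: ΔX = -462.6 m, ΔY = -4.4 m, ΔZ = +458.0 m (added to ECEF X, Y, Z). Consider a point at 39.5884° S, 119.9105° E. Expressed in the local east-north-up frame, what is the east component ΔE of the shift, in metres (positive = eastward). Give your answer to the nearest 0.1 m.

At φ = -39.5884°, λ = 119.9105°: sin φ = -0.637268, cos φ = 0.770642, sin λ = 0.866805, cos λ = -0.498647.
ΔE = −sin λ·ΔX + cos λ·ΔY = −(0.866805)·(-462.6) + (-0.498647)·(-4.4) = 403.18 m.

ΔE = 403.2 m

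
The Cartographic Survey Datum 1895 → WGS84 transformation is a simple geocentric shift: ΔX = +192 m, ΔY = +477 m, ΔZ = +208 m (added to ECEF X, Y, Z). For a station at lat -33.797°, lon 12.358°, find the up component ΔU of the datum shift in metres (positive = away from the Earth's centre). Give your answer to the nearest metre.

At φ = -33.797°, λ = 12.358°: sin φ = -0.556252, cos φ = 0.831014, sin λ = 0.214019, cos λ = 0.976829.
ΔU = cos φ cos λ·ΔX + cos φ sin λ·ΔY + sin φ·ΔZ = (0.831014)(0.976829)(192) + (0.831014)(0.214019)(477) + (-0.556252)(208) = 124.99 m.

ΔU = 125 m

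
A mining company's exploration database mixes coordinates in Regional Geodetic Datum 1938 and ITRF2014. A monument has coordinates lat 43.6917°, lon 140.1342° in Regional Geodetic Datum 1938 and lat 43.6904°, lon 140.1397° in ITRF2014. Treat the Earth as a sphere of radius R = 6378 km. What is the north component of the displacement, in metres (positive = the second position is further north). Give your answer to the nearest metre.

Δφ = 43.6904° − 43.6917° = -0.0013°; Δλ = 140.1397° − 140.1342° = +0.0055°.
1° along a meridian = πR/180 = 111317 m.
ΔN = Δφ × 111317 = -144.7 m; ΔE = Δλ × 111317 × cos(43.6917°) = +0.0055 × 111317 × 0.723067 = 442.7 m.

ΔN = -145 m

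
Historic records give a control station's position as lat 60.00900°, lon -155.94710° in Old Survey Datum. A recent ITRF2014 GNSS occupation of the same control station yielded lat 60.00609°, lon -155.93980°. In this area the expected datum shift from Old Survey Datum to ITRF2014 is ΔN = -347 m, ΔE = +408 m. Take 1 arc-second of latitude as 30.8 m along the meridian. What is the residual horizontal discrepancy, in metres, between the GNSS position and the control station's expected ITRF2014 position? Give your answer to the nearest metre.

25 m

Observed coordinate differences: Δφ = -0.00291°, Δλ = +0.00730°.
Converting to metres (1° lat = 110880 m, cos φ = 0.499864): observed ΔN = -322.7 m, observed ΔE = 404.6 m.
Subtracting the expected shift leaves a residual of -322.7 − (-347) = 24.3 m north and 404.6 − (408) = -3.4 m east.
Residual distance = √(24.3² + (-3.4)²) = 24.6 m.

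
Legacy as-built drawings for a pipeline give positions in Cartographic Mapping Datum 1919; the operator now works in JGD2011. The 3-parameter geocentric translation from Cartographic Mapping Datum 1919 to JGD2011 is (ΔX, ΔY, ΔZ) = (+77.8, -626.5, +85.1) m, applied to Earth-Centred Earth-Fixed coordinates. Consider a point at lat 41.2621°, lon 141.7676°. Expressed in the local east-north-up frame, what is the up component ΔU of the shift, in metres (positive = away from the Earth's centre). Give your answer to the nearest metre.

ΔU = -281 m

At φ = 41.2621°, λ = 141.7676°: sin φ = 0.659505, cos φ = 0.751701, sin λ = 0.618853, cos λ = -0.785507.
ΔU = cos φ cos λ·ΔX + cos φ sin λ·ΔY + sin φ·ΔZ = (0.751701)(-0.785507)(77.8) + (0.751701)(0.618853)(-626.5) + (0.659505)(85.1) = -281.26 m.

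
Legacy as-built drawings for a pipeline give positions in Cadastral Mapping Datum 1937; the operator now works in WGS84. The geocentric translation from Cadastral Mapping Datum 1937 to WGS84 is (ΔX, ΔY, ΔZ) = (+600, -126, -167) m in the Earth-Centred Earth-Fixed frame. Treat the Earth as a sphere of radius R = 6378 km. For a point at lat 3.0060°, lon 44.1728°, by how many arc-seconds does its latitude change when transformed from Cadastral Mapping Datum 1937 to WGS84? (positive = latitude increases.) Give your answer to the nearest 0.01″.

sin φ = 0.052441, cos φ = 0.998624, sin λ = 0.696825, cos λ = 0.717241.
North component: ΔN = −sin φ cos λ·ΔX − sin φ sin λ·ΔY + cos φ·ΔZ = −(0.052441)(0.717241)(600) − (0.052441)(0.696825)(-126) + (0.998624)(-167) = -184.73 m.
1° of latitude spans πR/180 = 111317 m, so Δφ = -184.73 / 111317 × 3600 = -5.974″.

Δφ = -5.97″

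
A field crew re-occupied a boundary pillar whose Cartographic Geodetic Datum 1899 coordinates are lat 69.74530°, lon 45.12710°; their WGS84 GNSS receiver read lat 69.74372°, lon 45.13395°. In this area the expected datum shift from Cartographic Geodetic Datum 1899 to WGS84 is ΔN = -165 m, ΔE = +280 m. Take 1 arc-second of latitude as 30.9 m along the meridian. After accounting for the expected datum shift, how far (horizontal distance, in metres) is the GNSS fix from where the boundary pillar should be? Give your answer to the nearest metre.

19 m

Observed coordinate differences: Δφ = -0.00158°, Δλ = +0.00685°.
Converting to metres (1° lat = 111240 m, cos φ = 0.346194): observed ΔN = -175.8 m, observed ΔE = 263.8 m.
Subtracting the expected shift leaves a residual of -175.8 − (-165) = -10.8 m north and 263.8 − (280) = -16.2 m east.
Residual distance = √((-10.8)² + (-16.2)²) = 19.4 m.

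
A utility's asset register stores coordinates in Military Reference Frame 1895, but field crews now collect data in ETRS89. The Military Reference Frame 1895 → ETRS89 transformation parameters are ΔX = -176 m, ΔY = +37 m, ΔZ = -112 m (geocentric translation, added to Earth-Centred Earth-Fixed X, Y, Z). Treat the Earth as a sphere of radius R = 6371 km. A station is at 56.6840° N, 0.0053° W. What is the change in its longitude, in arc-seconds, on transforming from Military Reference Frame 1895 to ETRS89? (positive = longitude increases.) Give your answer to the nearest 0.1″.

Δλ = 2.2″

sin φ = 0.835654, cos φ = 0.549256, sin λ = -0.000093, cos λ = 1.000000.
East component: ΔE = −sin λ·ΔX + cos λ·ΔY = −(-0.000093)(-176) + (1.000000)(37) = 36.98 m.
1° of latitude spans πR/180 = 111195 m; at latitude φ, 1° of longitude spans that × cos φ = 61074.5 m, so Δλ = 36.98 / 61074.5 × 3600 = 2.180″.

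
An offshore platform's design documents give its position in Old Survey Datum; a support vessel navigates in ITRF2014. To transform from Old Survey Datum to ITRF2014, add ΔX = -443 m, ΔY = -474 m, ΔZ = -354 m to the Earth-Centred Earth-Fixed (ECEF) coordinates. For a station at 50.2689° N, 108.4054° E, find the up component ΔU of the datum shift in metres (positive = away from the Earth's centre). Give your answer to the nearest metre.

ΔU = -470 m

The local up (radial) axis is (cos φ cos λ, cos φ sin λ, sin φ), giving ΔU = 89.404 − 287.476 − 272.245 = -470.32 m.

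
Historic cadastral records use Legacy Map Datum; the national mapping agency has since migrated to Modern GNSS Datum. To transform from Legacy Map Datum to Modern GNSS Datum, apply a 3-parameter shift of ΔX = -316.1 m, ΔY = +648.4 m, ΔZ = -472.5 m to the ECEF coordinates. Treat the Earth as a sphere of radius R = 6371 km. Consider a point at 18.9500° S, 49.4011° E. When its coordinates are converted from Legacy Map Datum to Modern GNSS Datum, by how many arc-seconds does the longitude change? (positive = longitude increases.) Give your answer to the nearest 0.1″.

Δλ = 22.7″

sin φ = -0.324743, cos φ = 0.945802, sin λ = 0.759284, cos λ = 0.650760.
East component: ΔE = −sin λ·ΔX + cos λ·ΔY = −(0.759284)(-316.1) + (0.650760)(648.4) = 661.96 m.
1° of latitude spans πR/180 = 111195 m; at latitude φ, 1° of longitude spans that × cos φ = 105168.4 m, so Δλ = 661.96 / 105168.4 × 3600 = 22.659″.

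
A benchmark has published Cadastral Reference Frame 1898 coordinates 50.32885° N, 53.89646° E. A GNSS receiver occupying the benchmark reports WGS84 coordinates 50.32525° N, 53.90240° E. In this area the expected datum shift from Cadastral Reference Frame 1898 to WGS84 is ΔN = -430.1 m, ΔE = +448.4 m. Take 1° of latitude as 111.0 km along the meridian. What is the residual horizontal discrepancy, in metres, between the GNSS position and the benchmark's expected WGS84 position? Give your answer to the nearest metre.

41 m

Observed coordinate differences: Δφ = -0.00360°, Δλ = +0.00594°.
Converting to metres (1° lat = 111000 m, cos φ = 0.638380): observed ΔN = -399.6 m, observed ΔE = 420.9 m.
Subtracting the expected shift leaves a residual of -399.6 − (-430.1) = 30.5 m north and 420.9 − (448.4) = -27.5 m east.
Residual distance = √(30.5² + (-27.5)²) = 41.1 m.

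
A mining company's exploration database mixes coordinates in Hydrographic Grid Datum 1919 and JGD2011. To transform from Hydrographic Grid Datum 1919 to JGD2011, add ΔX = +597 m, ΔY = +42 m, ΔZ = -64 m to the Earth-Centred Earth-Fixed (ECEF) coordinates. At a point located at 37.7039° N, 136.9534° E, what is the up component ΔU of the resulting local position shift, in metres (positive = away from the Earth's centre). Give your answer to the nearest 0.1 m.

ΔU = -361.6 m

At φ = 37.7039°, λ = 136.9534°: sin φ = 0.611581, cos φ = 0.791182, sin λ = 0.682593, cos λ = -0.730799.
ΔU = cos φ cos λ·ΔX + cos φ sin λ·ΔY + sin φ·ΔZ = (0.791182)(-0.730799)(597) + (0.791182)(0.682593)(42) + (0.611581)(-64) = -361.64 m.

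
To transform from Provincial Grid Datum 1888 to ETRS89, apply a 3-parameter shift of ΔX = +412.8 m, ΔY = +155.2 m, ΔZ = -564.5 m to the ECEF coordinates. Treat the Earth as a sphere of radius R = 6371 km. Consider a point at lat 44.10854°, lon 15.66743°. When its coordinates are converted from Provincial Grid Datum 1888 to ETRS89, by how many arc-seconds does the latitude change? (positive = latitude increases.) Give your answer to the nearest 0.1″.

sin φ = 0.696020, cos φ = 0.718023, sin λ = 0.270053, cos λ = 0.962845.
North component: ΔN = −sin φ cos λ·ΔX − sin φ sin λ·ΔY + cos φ·ΔZ = −(0.696020)(0.962845)(412.8) − (0.696020)(0.270053)(155.2) + (0.718023)(-564.5) = -711.14 m.
1° of latitude spans πR/180 = 111195 m, so Δφ = -711.14 / 111195 × 3600 = -23.023″.

Δφ = -23.0″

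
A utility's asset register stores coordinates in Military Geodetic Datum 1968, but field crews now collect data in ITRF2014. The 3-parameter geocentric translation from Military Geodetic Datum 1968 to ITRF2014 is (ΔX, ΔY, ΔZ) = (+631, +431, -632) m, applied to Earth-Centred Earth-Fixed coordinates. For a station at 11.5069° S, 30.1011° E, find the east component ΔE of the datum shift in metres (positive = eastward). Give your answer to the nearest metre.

At φ = -11.5069°, λ = 30.1011°: sin φ = -0.199486, cos φ = 0.979901, sin λ = 0.501527, cos λ = 0.865142.
ΔE = −sin λ·ΔX + cos λ·ΔY = −(0.501527)·(631) + (0.865142)·(431) = 56.41 m.

ΔE = 56 m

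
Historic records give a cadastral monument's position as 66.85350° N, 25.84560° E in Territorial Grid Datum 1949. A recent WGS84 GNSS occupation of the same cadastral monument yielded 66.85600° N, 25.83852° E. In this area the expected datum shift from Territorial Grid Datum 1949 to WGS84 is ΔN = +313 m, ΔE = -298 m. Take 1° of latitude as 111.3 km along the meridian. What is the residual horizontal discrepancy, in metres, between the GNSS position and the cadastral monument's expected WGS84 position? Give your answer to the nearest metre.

Observed coordinate differences: Δφ = +0.00250°, Δλ = -0.00708°.
Converting to metres (1° lat = 111300 m, cos φ = 0.393083): observed ΔN = 278.2 m, observed ΔE = -309.8 m.
Subtracting the expected shift leaves a residual of 278.2 − (313) = -34.8 m north and -309.8 − (-298) = -11.8 m east.
Residual distance = √((-34.8)² + (-11.8)²) = 36.7 m.

37 m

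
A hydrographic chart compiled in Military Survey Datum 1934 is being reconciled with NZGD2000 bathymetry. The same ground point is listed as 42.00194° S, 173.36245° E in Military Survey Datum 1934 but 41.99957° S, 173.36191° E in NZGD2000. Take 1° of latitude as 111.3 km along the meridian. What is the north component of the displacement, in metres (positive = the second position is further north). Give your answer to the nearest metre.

ΔN = 264 m

Δφ = -41.99957° − -42.00194° = +0.00237°; Δλ = 173.36191° − 173.36245° = -0.00054°.
ΔN = Δφ × 111300 = 263.8 m; ΔE = Δλ × 111300 × cos(-42.00194°) = -0.00054 × 111300 × 0.743122 = -44.7 m.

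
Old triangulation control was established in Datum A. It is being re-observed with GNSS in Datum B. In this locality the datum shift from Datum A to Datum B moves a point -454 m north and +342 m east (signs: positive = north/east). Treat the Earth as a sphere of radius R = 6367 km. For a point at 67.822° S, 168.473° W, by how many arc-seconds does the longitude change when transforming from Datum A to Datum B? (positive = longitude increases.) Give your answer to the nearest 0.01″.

At latitude -67.822°, cos φ = 0.377485.
One radian of longitude at latitude φ spans R cos φ, so Δλ = ΔE / (R cos φ) = 342.0 / (6367000 × 0.377485) = 1.4230e-04 rad = 29.351″.

Δλ = 29.35″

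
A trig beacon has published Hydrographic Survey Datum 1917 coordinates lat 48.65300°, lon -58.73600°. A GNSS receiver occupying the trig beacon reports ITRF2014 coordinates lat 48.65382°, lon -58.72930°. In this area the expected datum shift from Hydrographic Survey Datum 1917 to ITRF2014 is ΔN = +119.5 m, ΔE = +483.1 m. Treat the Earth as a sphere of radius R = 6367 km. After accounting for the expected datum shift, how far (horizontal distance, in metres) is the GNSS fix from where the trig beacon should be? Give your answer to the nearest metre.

30 m

Observed coordinate differences: Δφ = +0.00082°, Δλ = +0.00670°.
Converting to metres (1° lat = 111125 m, cos φ = 0.660618): observed ΔN = 91.1 m, observed ΔE = 491.9 m.
Subtracting the expected shift leaves a residual of 91.1 − (119.5) = -28.4 m north and 491.9 − (483.1) = 8.8 m east.
Residual distance = √((-28.4)² + 8.8²) = 29.7 m.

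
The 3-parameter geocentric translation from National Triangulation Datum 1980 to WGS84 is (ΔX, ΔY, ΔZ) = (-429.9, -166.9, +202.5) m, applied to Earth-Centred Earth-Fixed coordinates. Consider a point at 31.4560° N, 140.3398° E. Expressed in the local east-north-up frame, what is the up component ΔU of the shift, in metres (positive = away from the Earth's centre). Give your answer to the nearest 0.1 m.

At φ = 31.4560°, λ = 140.3398°: sin φ = 0.521844, cos φ = 0.853041, sin λ = 0.638233, cos λ = -0.769843.
ΔU = cos φ cos λ·ΔX + cos φ sin λ·ΔY + sin φ·ΔZ = (0.853041)(-0.769843)(-429.9) + (0.853041)(0.638233)(-166.9) + (0.521844)(202.5) = 297.13 m.

ΔU = 297.1 m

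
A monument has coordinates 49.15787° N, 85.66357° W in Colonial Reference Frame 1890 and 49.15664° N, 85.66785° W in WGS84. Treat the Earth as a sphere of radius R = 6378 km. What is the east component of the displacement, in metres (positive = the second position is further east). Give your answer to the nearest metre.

Δφ = 49.15664° − 49.15787° = -0.00123°; Δλ = -85.66785° − -85.66357° = -0.00428°.
1° along a meridian = πR/180 = 111317 m.
ΔN = Δφ × 111317 = -136.9 m; ΔE = Δλ × 111317 × cos(49.15787°) = -0.00428 × 111317 × 0.653977 = -311.6 m.

ΔE = -312 m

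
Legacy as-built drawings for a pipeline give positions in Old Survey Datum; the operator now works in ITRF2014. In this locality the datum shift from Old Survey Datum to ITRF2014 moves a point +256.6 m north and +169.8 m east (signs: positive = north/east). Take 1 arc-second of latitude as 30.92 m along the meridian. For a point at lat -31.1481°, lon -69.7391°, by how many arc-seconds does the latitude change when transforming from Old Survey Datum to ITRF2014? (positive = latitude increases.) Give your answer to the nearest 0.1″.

1″ of latitude = 30.92 m, so Δφ = 256.6 / 30.92 = 8.299″.

Δφ = 8.3″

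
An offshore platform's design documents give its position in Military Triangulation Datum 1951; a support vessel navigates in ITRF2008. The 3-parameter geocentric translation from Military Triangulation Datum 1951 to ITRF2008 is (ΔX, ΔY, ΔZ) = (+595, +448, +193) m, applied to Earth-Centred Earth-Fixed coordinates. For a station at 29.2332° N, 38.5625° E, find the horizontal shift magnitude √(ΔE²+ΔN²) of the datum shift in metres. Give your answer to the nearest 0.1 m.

196.3 m

The local east axis at (φ, λ) is (−sin λ, cos λ, 0), so ΔE = −sin(38.5625°)·595 + cos(38.5625°)·448 = -20.60 m.
The local north axis is (−sin φ cos λ, −sin φ sin λ, cos φ), giving ΔN = -227.211 − 136.385 + 168.419 = -195.18 m.
Horizontal magnitude = √(ΔE² + ΔN²) = √((-20.60)² + (-195.18)²) = 196.26 m.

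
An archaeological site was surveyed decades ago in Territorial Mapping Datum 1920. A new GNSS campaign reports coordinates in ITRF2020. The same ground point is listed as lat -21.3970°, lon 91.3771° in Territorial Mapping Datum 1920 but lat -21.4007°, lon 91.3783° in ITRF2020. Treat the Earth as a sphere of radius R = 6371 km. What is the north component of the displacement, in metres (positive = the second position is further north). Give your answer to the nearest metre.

ΔN = -411 m

Δφ = -21.4007° − -21.3970° = -0.0037°; Δλ = 91.3783° − 91.3771° = +0.0012°.
1° along a meridian = πR/180 = 111195 m.
ΔN = Δφ × 111195 = -411.4 m; ΔE = Δλ × 111195 × cos(-21.3970°) = +0.0012 × 111195 × 0.931075 = 124.2 m.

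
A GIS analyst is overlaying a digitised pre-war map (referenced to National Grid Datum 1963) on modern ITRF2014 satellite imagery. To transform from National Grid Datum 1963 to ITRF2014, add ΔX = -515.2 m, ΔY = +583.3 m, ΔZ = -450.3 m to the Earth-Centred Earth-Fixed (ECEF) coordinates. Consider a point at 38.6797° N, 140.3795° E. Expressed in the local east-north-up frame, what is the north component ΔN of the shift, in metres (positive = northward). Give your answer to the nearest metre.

ΔN = -832 m

At φ = 38.6797°, λ = 140.3795°: sin φ = 0.624966, cos φ = 0.780652, sin λ = 0.637700, cos λ = -0.770285.
ΔN = −sin φ cos λ·ΔX − sin φ sin λ·ΔY + cos φ·ΔZ = −(0.624966)(-0.770285)(-515.2) − (0.624966)(0.637700)(583.3) + (0.780652)(-450.3) = -832.01 m.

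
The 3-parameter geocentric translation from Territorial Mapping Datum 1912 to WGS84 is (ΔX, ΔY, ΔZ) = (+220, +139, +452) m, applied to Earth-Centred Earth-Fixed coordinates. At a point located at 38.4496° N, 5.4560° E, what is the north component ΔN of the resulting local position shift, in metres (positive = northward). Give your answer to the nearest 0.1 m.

The local north axis is (−sin φ cos λ, −sin φ sin λ, cos φ), giving ΔN = -136.182 − 8.218 + 353.986 = 209.59 m.

ΔN = 209.6 m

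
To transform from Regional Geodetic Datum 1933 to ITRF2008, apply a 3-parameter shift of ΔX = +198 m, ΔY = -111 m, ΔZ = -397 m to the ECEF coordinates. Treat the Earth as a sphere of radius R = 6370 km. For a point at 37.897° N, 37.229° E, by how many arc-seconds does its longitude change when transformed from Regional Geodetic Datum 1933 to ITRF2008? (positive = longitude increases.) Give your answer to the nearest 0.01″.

Δλ = -8.54″

sin φ = 0.614244, cos φ = 0.789116, sin λ = 0.605002, cos λ = 0.796224.
East component: ΔE = −sin λ·ΔX + cos λ·ΔY = −(0.605002)(198) + (0.796224)(-111) = -208.17 m.
1° of latitude spans πR/180 = 111177 m; at latitude φ, 1° of longitude spans that × cos φ = 87732.0 m, so Δλ = -208.17 / 87732.0 × 3600 = -8.542″.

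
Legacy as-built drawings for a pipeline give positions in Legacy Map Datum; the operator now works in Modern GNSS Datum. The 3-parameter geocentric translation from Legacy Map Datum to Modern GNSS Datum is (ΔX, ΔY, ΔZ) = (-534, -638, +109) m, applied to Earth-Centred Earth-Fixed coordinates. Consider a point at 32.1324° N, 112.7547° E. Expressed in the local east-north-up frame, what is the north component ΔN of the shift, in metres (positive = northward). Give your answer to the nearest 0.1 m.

ΔN = 295.4 m

At φ = 32.1324°, λ = 112.7547°: sin φ = 0.531878, cos φ = 0.846821, sin λ = 0.922169, cos λ = -0.386787.
ΔN = −sin φ cos λ·ΔX − sin φ sin λ·ΔY + cos φ·ΔZ = −(0.531878)(-0.386787)(-534) − (0.531878)(0.922169)(-638) + (0.846821)(109) = 295.37 m.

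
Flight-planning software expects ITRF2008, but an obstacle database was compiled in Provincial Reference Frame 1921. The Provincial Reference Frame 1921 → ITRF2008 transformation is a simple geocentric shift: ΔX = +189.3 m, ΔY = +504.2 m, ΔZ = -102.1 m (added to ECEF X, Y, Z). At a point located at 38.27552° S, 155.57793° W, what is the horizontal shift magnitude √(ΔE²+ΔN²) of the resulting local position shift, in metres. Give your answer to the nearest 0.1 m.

At φ = -38.27552°, λ = -155.57793°: sin φ = -0.619444, cos φ = 0.785041, sin λ = -0.413455, cos λ = -0.910524.
ΔE = −sin λ·ΔX + cos λ·ΔY = −(-0.413455)·(189.3) + (-0.910524)·(504.2) = -380.82 m.
ΔN = −sin φ cos λ·ΔX − sin φ sin λ·ΔY + cos φ·ΔZ = −(-0.619444)(-0.910524)(189.3) − (-0.619444)(-0.413455)(504.2) + (0.785041)(-102.1) = -316.05 m.
Horizontal magnitude = √(ΔE² + ΔN²) = √((-380.82)² + (-316.05)²) = 494.89 m.

494.9 m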